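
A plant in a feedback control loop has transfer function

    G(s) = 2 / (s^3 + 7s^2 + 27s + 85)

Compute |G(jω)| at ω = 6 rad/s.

Substitute s = j6: numerator = 2, denominator = -167 - j54.
|G(j6)| = |2| / |-167 - j54| = 2 / 175.51 ≈ 0.01140.

|G(j6)| ≈ 0.01140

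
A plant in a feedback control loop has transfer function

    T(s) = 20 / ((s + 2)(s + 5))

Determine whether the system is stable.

stable

The poles can be read from the denominator factors: s = -2, -5.
Since all poles lie strictly in the left half-plane, the system is stable.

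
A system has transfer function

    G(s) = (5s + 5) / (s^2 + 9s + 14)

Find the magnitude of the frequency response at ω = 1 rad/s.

|G(j1)| ≈ 0.4472

Substitute s = j1: numerator = 5 + j5, denominator = 13 + j9.
|G(j1)| = |5 + j5| / |13 + j9| = 7.0711 / 15.811 ≈ 0.4472.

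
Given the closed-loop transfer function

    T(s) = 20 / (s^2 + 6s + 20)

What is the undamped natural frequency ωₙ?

Compare the denominator to the standard form s^2 + 2ζωₙs + ωₙ².
ωₙ² = 20, so ωₙ = √20 ≈ 4.472 rad/s.

ωₙ ≈ 4.472 rad/s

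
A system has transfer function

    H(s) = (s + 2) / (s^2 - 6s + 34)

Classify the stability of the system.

unstable

The denominator s^2 - 6s + 34 factors as (s^2 - 6s + 34), giving poles at s = 3 ± 5j.
Since the pole(s) at s = 3 + 5j, 3 - 5j lie in the right half-plane, the system is unstable.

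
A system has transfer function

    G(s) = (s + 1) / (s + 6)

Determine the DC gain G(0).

Set s = 0: G(0) = (1) / (6) = 1/6.

G(0) = 1/6 ≈ 0.1667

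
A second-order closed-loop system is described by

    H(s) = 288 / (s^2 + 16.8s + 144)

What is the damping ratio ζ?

ζ = 0.7

Compare the denominator to the standard form s^2 + 2ζωₙs + ωₙ².
ωₙ² = 144, so ωₙ = 12 rad/s.
2ζωₙ = 16.8, so ζ = 16.8/(2·12) = 0.7.
With ζ = 0.7 the response is underdamped.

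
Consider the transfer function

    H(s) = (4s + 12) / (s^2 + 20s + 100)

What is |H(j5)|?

|H(j5)| ≈ 0.1866

Substitute s = j5: numerator = 12 + j20, denominator = 75 + j100.
|H(j5)| = |12 + j20| / |75 + j100| = 23.324 / 125 ≈ 0.1866.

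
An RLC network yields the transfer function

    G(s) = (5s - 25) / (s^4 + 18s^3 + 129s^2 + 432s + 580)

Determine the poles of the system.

s = -4 + 2j, -4 - 2j, -5 + 2j, -5 - 2j

The poles are the roots of the denominator s^4 + 18s^3 + 129s^2 + 432s + 580 = 0.
No real roots exist; factor into two real quadratics: (s^2 + 8s + 20)(s^2 + 10s + 29) = 0.
Each quadratic gives a conjugate pair via the quadratic formula.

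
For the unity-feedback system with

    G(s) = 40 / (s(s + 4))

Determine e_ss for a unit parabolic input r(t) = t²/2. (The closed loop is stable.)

e_ss = ∞

G(s) has one pole at the origin.
This is a Type 1 system; Ka = lim_{s→0} s^2·G(s) = 0, so the steady-state error for a parabola input is infinite.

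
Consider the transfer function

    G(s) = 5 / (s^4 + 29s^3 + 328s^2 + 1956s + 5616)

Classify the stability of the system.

stable

The denominator s^4 + 29s^3 + 328s^2 + 1956s + 5616 factors as (s + 12)(s + 9)(s^2 + 8s + 52), giving poles at s = -12, -9, -4 + 6j, -4 - 6j.
Since all poles lie strictly in the left half-plane, the system is stable.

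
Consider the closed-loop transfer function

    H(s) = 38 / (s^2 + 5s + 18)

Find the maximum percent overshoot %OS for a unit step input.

Comparing s^2 + 5s + 18 to s^2 + 2ζωₙs + ωₙ²: ωₙ = √18 ≈ 4.243 rad/s and ζ = 5/(2·√18) ≈ 0.5893.
%OS = 100·exp(−πζ/√(1−ζ²)) = 100·exp(−π·0.5893/√(1−0.5893²)) ≈ 10.1%.

%OS ≈ 10.1%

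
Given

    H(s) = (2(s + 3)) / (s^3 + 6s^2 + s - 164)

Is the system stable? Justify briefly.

unstable

The denominator s^3 + 6s^2 + s - 164 factors as (s - 4)(s^2 + 10s + 41), giving poles at s = 4, -5 + 4j, -5 - 4j.
Since the pole(s) at s = 4 lie in the right half-plane, the system is unstable.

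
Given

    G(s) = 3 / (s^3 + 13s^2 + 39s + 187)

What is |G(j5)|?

|G(j5)| ≈ 0.01939

Substitute s = j5: numerator = 3, denominator = -138 + j70.
|G(j5)| = |3| / |-138 + j70| = 3 / 154.74 ≈ 0.01939.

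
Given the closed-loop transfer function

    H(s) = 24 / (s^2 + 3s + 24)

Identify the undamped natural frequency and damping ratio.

ωₙ ≈ 4.899 rad/s, ζ ≈ 0.3062

Compare the denominator to the standard form s^2 + 2ζωₙs + ωₙ².
ωₙ² = 24, so ωₙ = √24 ≈ 4.899 rad/s.
2ζωₙ = 3, so ζ = 3/(2·√24) ≈ 0.3062.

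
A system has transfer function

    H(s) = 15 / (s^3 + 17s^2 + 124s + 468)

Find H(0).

H(0) = 5/156 ≈ 0.03205

Set s = 0: H(0) = (15) / (468) = 5/156.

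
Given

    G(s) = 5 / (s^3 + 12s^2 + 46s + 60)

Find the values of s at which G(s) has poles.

s = -3 + j, -3 - j, -6

The poles are the roots of the denominator s^3 + 12s^2 + 46s + 60 = 0.
Trying s = -6: the polynomial evaluates to 0, so (s + 6) is a factor.
Dividing out leaves s^2 + 6s + 10 = 0.
The quadratic formula then gives s = -3 ± 1j.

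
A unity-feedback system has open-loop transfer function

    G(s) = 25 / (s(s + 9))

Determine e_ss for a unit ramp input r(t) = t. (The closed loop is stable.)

e_ss = 0.3600

G(s) has one pole at the origin.
This is a Type 1 system. Kv = lim_{s→0} s·G(s) = 25/9.
e_ss = 1/Kv = 1/(25/9) = 9/25 ≈ 0.3600.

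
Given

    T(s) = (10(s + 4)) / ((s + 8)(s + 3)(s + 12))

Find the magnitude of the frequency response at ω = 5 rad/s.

|T(j5)| ≈ 0.08954

Substitute s = j5: numerator = 40 + j50, denominator = -287 + j655.
|T(j5)| = |40 + j50| / |-287 + j655| = 64.031 / 715.12 ≈ 0.08954.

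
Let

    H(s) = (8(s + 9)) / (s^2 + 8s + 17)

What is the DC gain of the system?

At s = 0 each factor (s + a) contributes a and each (s^2 + bs + c) contributes c.
H(0) = 8·(9) / ((17)) = 72/17 = 72/17.

H(0) = 72/17 ≈ 4.235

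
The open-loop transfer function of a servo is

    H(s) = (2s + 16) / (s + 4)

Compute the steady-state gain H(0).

Set s = 0: H(0) = (16) / (4) = 4.

H(0) = 4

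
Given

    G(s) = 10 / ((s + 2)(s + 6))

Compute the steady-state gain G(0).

G(0) = 5/6 ≈ 0.8333

At s = 0 each factor (s + a) contributes a and each (s^2 + bs + c) contributes c.
G(0) = 10·1 / ((2) · (6)) = 10/12 = 5/6.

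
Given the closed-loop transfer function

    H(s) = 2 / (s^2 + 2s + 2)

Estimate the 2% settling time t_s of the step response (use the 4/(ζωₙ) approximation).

t_s ≈ 4 s

Comparing s^2 + 2s + 2 to s^2 + 2ζωₙs + ωₙ²: ωₙ = √2 ≈ 1.414 rad/s and ζ = 2/(2·√2) ≈ 0.7071.
ζωₙ = 2/2 = 1, so t_s ≈ 4/(ζωₙ) = 4/1 = 4 s.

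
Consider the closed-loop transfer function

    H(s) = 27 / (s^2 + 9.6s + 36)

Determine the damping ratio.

Compare the denominator to the standard form s^2 + 2ζωₙs + ωₙ².
ωₙ² = 36, so ωₙ = 6 rad/s.
2ζωₙ = 9.6, so ζ = 9.6/(2·6) = 0.8.
With ζ = 0.8 the response is underdamped.

ζ = 0.8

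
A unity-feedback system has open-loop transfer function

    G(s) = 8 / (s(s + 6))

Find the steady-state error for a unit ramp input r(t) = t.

e_ss = 0.7500

G(s) has one pole at the origin.
This is a Type 1 system. Kv = lim_{s→0} s·G(s) = 8/6 = 4/3.
e_ss = 1/Kv = 1/(4/3) = 3/4 ≈ 0.7500.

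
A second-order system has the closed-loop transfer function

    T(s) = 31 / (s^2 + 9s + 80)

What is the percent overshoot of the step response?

Comparing s^2 + 9s + 80 to s^2 + 2ζωₙs + ωₙ²: ωₙ = √80 ≈ 8.944 rad/s and ζ = 9/(2·√80) ≈ 0.5031.
%OS = 100·exp(−πζ/√(1−ζ²)) = 100·exp(−π·0.5031/√(1−0.5031²)) ≈ 16.1%.

%OS ≈ 16.1%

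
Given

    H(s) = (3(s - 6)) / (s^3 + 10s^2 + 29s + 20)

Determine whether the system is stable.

stable

The denominator s^3 + 10s^2 + 29s + 20 factors as (s + 1)(s + 5)(s + 4), giving poles at s = -1, -5, -4.
Since all poles lie strictly in the left half-plane, the system is stable.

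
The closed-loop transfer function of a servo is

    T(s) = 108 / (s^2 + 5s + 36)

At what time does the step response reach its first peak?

Comparing s^2 + 5s + 36 to s^2 + 2ζωₙs + ωₙ²: ωₙ = 6 rad/s and ζ = 5/(2·6) ≈ 0.4167.
ζωₙ = 5/2 = 2.5, so ω_d = ωₙ√(1−ζ²) = √(ωₙ² − (ζωₙ)²) = √(36 − 2.5²) = √29.75 ≈ 5.454 rad/s.
t_p = π/ω_d = π/5.454 ≈ 0.5760 s.

t_p ≈ 0.5760 s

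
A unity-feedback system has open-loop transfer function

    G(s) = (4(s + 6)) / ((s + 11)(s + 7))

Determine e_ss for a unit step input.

e_ss = 0.7624

G(s) has no poles at the origin.
This is a Type 0 system. Kp = lim_{s→0} G(s) = 24/77.
e_ss = 1/(1 + Kp) = 1/(1 + 24/77) = 77/101 ≈ 0.7624.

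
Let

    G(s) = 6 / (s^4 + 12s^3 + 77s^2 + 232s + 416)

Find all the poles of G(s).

s = -4 ± 4j, -2 ± 3j

The poles are the roots of the denominator s^4 + 12s^3 + 77s^2 + 232s + 416 = 0.
No real roots exist; factor into two real quadratics: (s^2 + 8s + 32)(s^2 + 4s + 13) = 0.
Each quadratic gives a conjugate pair via the quadratic formula.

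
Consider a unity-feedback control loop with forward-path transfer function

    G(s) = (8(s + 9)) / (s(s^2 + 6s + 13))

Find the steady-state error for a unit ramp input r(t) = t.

G(s) has one pole at the origin.
This is a Type 1 system. Kv = lim_{s→0} s·G(s) = 72/13.
e_ss = 1/Kv = 1/(72/13) = 13/72 ≈ 0.1806.

e_ss = 0.1806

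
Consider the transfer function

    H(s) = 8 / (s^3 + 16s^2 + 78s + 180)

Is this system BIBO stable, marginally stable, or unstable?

stable

The denominator s^3 + 16s^2 + 78s + 180 factors as (s^2 + 6s + 18)(s + 10), giving poles at s = -3 ± 3j, -10.
Since all poles lie strictly in the left half-plane, the system is stable.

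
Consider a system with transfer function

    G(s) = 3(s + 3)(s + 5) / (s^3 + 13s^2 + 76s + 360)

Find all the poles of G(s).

s = -9, -2 + 6j, -2 - 6j

The poles are the roots of the denominator s^3 + 13s^2 + 76s + 360 = 0.
Trying s = -9: the polynomial evaluates to 0, so (s + 9) is a factor.
Dividing out leaves s^2 + 4s + 40 = 0.
The quadratic formula then gives s = -2 ± 6j.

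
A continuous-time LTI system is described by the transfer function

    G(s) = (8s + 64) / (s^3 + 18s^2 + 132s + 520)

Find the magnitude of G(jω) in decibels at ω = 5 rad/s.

|G(j5)|_dB ≈ -17.1 dB

Substitute s = j5: numerator = 64 + j40, denominator = 70 + j535.
|G(j5)| = |64 + j40| / |70 + j535| = 75.472 / 539.56 ≈ 0.1399.
In decibels: 20·log₁₀(0.1399) ≈ -17.1 dB.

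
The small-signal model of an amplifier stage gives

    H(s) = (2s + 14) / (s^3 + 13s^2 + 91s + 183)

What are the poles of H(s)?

The poles are the roots of the denominator s^3 + 13s^2 + 91s + 183 = 0.
Trying s = -3: the polynomial evaluates to 0, so (s + 3) is a factor.
Dividing out leaves s^2 + 10s + 61 = 0.
The quadratic formula then gives s = -5 ± 6j.

s = -5 + 6j, -5 - 6j, -3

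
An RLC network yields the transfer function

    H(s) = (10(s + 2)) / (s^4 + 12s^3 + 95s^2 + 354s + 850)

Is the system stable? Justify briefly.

The denominator s^4 + 12s^3 + 95s^2 + 354s + 850 factors as (s^2 + 6s + 25)(s^2 + 6s + 34), giving poles at s = -3 + 4j, -3 - 4j, -3 + 5j, -3 - 5j.
Since all poles lie strictly in the left half-plane, the system is stable.

stable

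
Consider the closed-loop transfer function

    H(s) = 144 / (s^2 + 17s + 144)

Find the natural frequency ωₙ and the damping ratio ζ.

Compare the denominator to the standard form s^2 + 2ζωₙs + ωₙ².
ωₙ² = 144, so ωₙ = 12 rad/s.
2ζωₙ = 17, so ζ = 17/(2·12) ≈ 0.7083.

ωₙ = 12 rad/s, ζ ≈ 0.7083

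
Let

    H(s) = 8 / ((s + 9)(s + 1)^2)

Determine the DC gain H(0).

At s = 0 each factor (s + a) contributes a and each (s^2 + bs + c) contributes c.
H(0) = 8·1 / ((9) · (1) · (1)) = 8/9 = 8/9.

H(0) = 8/9 ≈ 0.8889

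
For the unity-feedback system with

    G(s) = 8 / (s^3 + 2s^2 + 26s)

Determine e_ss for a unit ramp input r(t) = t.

G(s) has one pole at the origin.
This is a Type 1 system. Kv = lim_{s→0} s·G(s) = 8/26 = 4/13.
e_ss = 1/Kv = 1/(4/13) = 13/4 ≈ 3.250.

e_ss = 3.250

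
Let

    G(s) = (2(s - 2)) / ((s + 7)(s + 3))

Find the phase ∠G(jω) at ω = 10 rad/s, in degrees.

∠G(j10) ≈ -27.00°

At s = j10: numerator = -4 + j20, denominator = -79 + j100.
∠G = ∠num − ∠den = 101.31° − (128.31°) = -27.00°.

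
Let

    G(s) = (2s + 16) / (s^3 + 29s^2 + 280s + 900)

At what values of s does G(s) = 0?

Set the numerator to zero: 2s + 16 = 0, i.e. 2·(s + 8) = 0.
So s = -8.

s = -8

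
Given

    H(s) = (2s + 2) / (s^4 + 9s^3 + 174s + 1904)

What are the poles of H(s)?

s = 3 ± 5j, -7, -8

The poles are the roots of the denominator s^4 + 9s^3 + 174s + 1904 = 0.
Trying s = -7: the polynomial evaluates to 0, so (s + 7) is a factor.
Dividing out leaves s^3 + 2s^2 - 14s + 272 = 0.
This factors further as (s^2 - 6s + 34)(s + 8) = 0.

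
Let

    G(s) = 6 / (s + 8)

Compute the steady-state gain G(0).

G(0) = 3/4 ≈ 0.7500

Set s = 0: G(0) = (6) / (8) = 3/4.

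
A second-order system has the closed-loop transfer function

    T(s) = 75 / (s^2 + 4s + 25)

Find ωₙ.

Compare the denominator to the standard form s^2 + 2ζωₙs + ωₙ².
ωₙ² = 25, so ωₙ = 5 rad/s.

ωₙ = 5 rad/s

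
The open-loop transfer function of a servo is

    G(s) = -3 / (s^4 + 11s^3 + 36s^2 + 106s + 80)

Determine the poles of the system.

s = -1, -1 ± 3j, -8

The poles are the roots of the denominator s^4 + 11s^3 + 36s^2 + 106s + 80 = 0.
Trying s = -1: the polynomial evaluates to 0, so (s + 1) is a factor.
Dividing out leaves s^3 + 10s^2 + 26s + 80 = 0.
This factors further as (s^2 + 2s + 10)(s + 8) = 0.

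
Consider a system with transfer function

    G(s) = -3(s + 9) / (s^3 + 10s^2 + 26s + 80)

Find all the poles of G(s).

s = -8, -1 ± 3j

The poles are the roots of the denominator s^3 + 10s^2 + 26s + 80 = 0.
Trying s = -8: the polynomial evaluates to 0, so (s + 8) is a factor.
Dividing out leaves s^2 + 2s + 10 = 0.
The quadratic formula then gives s = -1 ± 3j.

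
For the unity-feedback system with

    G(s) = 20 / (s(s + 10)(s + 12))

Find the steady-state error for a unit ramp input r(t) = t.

G(s) has one pole at the origin.
This is a Type 1 system. Kv = lim_{s→0} s·G(s) = 20/120 = 1/6.
e_ss = 1/Kv = 1/(1/6) = 6.

e_ss = 6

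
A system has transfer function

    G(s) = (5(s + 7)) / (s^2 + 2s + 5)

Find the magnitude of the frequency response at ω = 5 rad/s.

Substitute s = j5: numerator = 35 + j25, denominator = -20 + j10.
|G(j5)| = |35 + j25| / |-20 + j10| = 43.012 / 22.361 ≈ 1.924.

|G(j5)| ≈ 1.924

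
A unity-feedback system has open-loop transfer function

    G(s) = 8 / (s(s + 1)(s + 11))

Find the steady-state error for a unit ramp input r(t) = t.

G(s) has one pole at the origin.
This is a Type 1 system. Kv = lim_{s→0} s·G(s) = 8/11.
e_ss = 1/Kv = 1/(8/11) = 11/8 ≈ 1.375.

e_ss = 1.375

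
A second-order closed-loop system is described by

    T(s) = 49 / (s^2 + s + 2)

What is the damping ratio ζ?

ζ ≈ 0.3536

Compare the denominator to the standard form s^2 + 2ζωₙs + ωₙ².
ωₙ² = 2, so ωₙ = √2 ≈ 1.414 rad/s.
2ζωₙ = 1, so ζ = 1/(2·√2) ≈ 0.3536.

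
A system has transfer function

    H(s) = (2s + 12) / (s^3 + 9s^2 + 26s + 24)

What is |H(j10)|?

Substitute s = j10: numerator = 12 + j20, denominator = -876 - j740.
|H(j10)| = |12 + j20| / |-876 - j740| = 23.324 / 1146.7 ≈ 0.02034.

|H(j10)| ≈ 0.02034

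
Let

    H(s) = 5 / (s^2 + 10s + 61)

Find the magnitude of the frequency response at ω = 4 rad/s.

|H(j4)| ≈ 0.08305

Substitute s = j4: numerator = 5, denominator = 45 + j40.
|H(j4)| = |5| / |45 + j40| = 5 / 60.208 ≈ 0.08305.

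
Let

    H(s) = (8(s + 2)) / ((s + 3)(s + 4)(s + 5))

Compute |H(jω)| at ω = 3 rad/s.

|H(j3)| ≈ 0.2332

Substitute s = j3: numerator = 16 + j24, denominator = -48 + j114.
|H(j3)| = |16 + j24| / |-48 + j114| = 28.844 / 123.69 ≈ 0.2332.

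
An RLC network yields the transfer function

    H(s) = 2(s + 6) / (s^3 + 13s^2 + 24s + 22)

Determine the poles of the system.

s = -1 + j, -1 - j, -11

The poles are the roots of the denominator s^3 + 13s^2 + 24s + 22 = 0.
Trying s = -11: the polynomial evaluates to 0, so (s + 11) is a factor.
Dividing out leaves s^2 + 2s + 2 = 0.
The quadratic formula then gives s = -1 ± 1j.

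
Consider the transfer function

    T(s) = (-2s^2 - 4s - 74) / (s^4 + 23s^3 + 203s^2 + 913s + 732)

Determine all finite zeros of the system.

Set the numerator to zero: -2s^2 - 4s - 74 = 0, i.e. -2·(s^2 + 2s + 37) = 0.
Factoring: (s^2 + 2s + 37) = 0.

s = -1 ± 6j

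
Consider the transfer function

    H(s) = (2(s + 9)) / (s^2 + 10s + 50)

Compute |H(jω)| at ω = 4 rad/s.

Substitute s = j4: numerator = 18 + j8, denominator = 34 + j40.
|H(j4)| = |18 + j8| / |34 + j40| = 19.698 / 52.498 ≈ 0.3752.

|H(j4)| ≈ 0.3752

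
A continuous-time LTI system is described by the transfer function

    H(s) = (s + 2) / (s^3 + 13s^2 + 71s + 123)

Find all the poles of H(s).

s = -5 + 4j, -5 - 4j, -3

The poles are the roots of the denominator s^3 + 13s^2 + 71s + 123 = 0.
Trying s = -3: the polynomial evaluates to 0, so (s + 3) is a factor.
Dividing out leaves s^2 + 10s + 41 = 0.
The quadratic formula then gives s = -5 ± 4j.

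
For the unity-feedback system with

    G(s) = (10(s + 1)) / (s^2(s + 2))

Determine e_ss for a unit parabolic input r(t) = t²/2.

e_ss = 0.2000

G(s) has 2 poles at the origin.
This is a Type 2 system. Ka = lim_{s→0} s^2·G(s) = 10/2 = 5.
e_ss = 1/Ka = 1/(5) = 1/5 ≈ 0.2000.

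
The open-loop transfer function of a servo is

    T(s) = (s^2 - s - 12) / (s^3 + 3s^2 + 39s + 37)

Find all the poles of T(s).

The poles are the roots of the denominator s^3 + 3s^2 + 39s + 37 = 0.
Trying s = -1: the polynomial evaluates to 0, so (s + 1) is a factor.
Dividing out leaves s^2 + 2s + 37 = 0.
The quadratic formula then gives s = -1 ± 6j.

s = -1 + 6j, -1 - 6j, -1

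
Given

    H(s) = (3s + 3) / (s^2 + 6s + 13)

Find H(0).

H(0) = 3/13 ≈ 0.2308

Set s = 0: H(0) = (3) / (13) = 3/13.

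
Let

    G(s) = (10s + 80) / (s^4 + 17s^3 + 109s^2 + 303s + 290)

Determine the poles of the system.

The poles are the roots of the denominator s^4 + 17s^3 + 109s^2 + 303s + 290 = 0.
Trying s = -5: the polynomial evaluates to 0, so (s + 5) is a factor.
Dividing out leaves s^3 + 12s^2 + 49s + 58 = 0.
This factors further as (s^2 + 10s + 29)(s + 2) = 0.

s = -5 ± 2j, -5, -2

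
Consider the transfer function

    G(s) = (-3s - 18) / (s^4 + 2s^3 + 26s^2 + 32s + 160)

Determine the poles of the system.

The poles are the roots of the denominator s^4 + 2s^3 + 26s^2 + 32s + 160 = 0.
No real roots exist; factor into two real quadratics: (s^2 + 16)(s^2 + 2s + 10) = 0.
Each quadratic gives a conjugate pair via the quadratic formula.

s = ±4j, -1 ± 3j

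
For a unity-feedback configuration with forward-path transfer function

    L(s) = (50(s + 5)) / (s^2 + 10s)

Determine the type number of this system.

The denominator has 1 factor of s at the origin (free integrator), so this is a Type 1 system.

Type 1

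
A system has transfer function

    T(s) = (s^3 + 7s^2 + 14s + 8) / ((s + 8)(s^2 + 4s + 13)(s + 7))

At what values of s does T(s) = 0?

s = -1, -4, -2

Set the numerator to zero: s^3 + 7s^2 + 14s + 8 = 0.
Factoring: (s + 1)(s + 4)(s + 2) = 0.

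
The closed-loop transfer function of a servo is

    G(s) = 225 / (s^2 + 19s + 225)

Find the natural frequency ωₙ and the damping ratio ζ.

Compare the denominator to the standard form s^2 + 2ζωₙs + ωₙ².
ωₙ² = 225, so ωₙ = 15 rad/s.
2ζωₙ = 19, so ζ = 19/(2·15) ≈ 0.6333.
With ζ = 0.6333 the response is underdamped.

ωₙ = 15 rad/s, ζ ≈ 0.6333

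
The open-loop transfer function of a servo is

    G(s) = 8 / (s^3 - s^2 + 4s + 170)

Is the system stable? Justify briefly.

The denominator s^3 - s^2 + 4s + 170 factors as (s + 5)(s^2 - 6s + 34), giving poles at s = -5, 3 + 5j, 3 - 5j.
Since the pole(s) at s = 3 ± 5j lie in the right half-plane, the system is unstable.

unstable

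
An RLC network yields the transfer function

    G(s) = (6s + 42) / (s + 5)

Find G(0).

G(0) = 42/5 ≈ 8.400

Set s = 0: G(0) = (42) / (5) = 42/5.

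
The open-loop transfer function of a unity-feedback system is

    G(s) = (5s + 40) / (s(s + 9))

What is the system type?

The denominator has 1 factor of s at the origin (free integrator), so this is a Type 1 system.

Type 1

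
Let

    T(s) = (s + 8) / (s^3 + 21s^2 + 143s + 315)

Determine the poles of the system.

s = -7, -9, -5

The poles are the roots of the denominator s^3 + 21s^2 + 143s + 315 = 0.
Trying s = -7: the polynomial evaluates to 0, so (s + 7) is a factor.
Dividing out leaves s^2 + 14s + 45 = 0.
Factoring the quadratic: (s + 9)(s + 5) = 0.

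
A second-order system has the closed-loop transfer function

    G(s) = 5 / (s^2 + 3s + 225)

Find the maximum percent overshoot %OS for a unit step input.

Comparing s^2 + 3s + 225 to s^2 + 2ζωₙs + ωₙ²: ωₙ = 15 rad/s and ζ = 3/(2·15) = 0.1.
%OS = 100·exp(−πζ/√(1−ζ²)) = 100·exp(−π·0.1/√(1−0.1²)) ≈ 72.9%.

%OS ≈ 72.9%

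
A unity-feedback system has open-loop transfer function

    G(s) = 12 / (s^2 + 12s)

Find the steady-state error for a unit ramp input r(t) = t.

e_ss = 1

G(s) has one pole at the origin.
This is a Type 1 system. Kv = lim_{s→0} s·G(s) = 12/12 = 1.
e_ss = 1/Kv = 1/(1) = 1.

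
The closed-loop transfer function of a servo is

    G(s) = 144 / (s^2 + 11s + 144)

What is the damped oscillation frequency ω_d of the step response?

Comparing s^2 + 11s + 144 to s^2 + 2ζωₙs + ωₙ²: ωₙ = 12 rad/s and ζ = 11/(2·12) ≈ 0.4583.
ζωₙ = 11/2 = 5.5, so ω_d = ωₙ√(1−ζ²) = √(ωₙ² − (ζωₙ)²) = √(144 − 5.5²) = √113.75 ≈ 10.67 rad/s.

ω_d ≈ 10.67 rad/s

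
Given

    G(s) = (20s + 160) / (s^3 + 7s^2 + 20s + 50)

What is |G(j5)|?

Substitute s = j5: numerator = 160 + j100, denominator = -125 - j25.
|G(j5)| = |160 + j100| / |-125 - j25| = 188.68 / 127.48 ≈ 1.480.

|G(j5)| ≈ 1.480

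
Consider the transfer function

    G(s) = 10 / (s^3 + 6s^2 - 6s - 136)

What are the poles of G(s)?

The poles are the roots of the denominator s^3 + 6s^2 - 6s - 136 = 0.
Trying s = 4: the polynomial evaluates to 0, so (s - 4) is a factor.
Dividing out leaves s^2 + 10s + 34 = 0.
The quadratic formula then gives s = -5 ± 3j.

s = -5 + 3j, -5 - 3j, 4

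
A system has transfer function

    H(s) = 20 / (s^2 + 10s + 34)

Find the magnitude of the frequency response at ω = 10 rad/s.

Substitute s = j10: numerator = 20, denominator = -66 + j100.
|H(j10)| = |20| / |-66 + j100| = 20 / 119.82 ≈ 0.1669.

|H(j10)| ≈ 0.1669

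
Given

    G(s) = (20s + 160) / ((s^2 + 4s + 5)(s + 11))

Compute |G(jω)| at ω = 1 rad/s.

Substitute s = j1: numerator = 160 + j20, denominator = 40 + j48.
|G(j1)| = |160 + j20| / |40 + j48| = 161.25 / 62.482 ≈ 2.581.

|G(j1)| ≈ 2.581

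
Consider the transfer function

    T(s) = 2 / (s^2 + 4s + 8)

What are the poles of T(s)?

s = -2 ± 2j

The poles are the roots of the denominator s^2 + 4s + 8 = 0.
Using the quadratic formula: s = (-4 ± √(-16))/2 = -2 ± 2j.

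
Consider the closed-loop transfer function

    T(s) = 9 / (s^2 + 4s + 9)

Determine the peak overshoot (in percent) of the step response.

Comparing s^2 + 4s + 9 to s^2 + 2ζωₙs + ωₙ²: ωₙ = 3 rad/s and ζ = 4/(2·3) ≈ 0.6667.
%OS = 100·exp(−πζ/√(1−ζ²)) = 100·exp(−π·0.6667/√(1−0.6667²)) ≈ 6.02%.

%OS ≈ 6.02%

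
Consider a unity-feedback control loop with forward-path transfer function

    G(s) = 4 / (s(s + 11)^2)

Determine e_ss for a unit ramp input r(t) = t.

G(s) has one pole at the origin.
This is a Type 1 system. Kv = lim_{s→0} s·G(s) = 4/121.
e_ss = 1/Kv = 1/(4/121) = 121/4 ≈ 30.25.

e_ss = 30.25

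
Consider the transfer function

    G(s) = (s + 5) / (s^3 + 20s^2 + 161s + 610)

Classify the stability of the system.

The denominator s^3 + 20s^2 + 161s + 610 factors as (s^2 + 10s + 61)(s + 10), giving poles at s = -5 ± 6j, -10.
Since all poles lie strictly in the left half-plane, the system is stable.

stable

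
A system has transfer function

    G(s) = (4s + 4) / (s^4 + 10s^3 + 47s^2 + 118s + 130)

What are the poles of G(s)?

The poles are the roots of the denominator s^4 + 10s^3 + 47s^2 + 118s + 130 = 0.
No real roots exist; factor into two real quadratics: (s^2 + 4s + 13)(s^2 + 6s + 10) = 0.
Each quadratic gives a conjugate pair via the quadratic formula.

s = -2 ± 3j, -3 ± j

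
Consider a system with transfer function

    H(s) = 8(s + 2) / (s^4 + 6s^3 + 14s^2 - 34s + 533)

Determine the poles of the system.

s = 2 ± 3j, -5 ± 4j

The poles are the roots of the denominator s^4 + 6s^3 + 14s^2 - 34s + 533 = 0.
No real roots exist; factor into two real quadratics: (s^2 - 4s + 13)(s^2 + 10s + 41) = 0.
Each quadratic gives a conjugate pair via the quadratic formula.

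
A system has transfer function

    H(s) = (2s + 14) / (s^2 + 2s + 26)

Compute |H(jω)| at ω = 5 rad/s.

|H(j5)| ≈ 1.712

Substitute s = j5: numerator = 14 + j10, denominator = 1 + j10.
|H(j5)| = |14 + j10| / |1 + j10| = 17.205 / 10.050 ≈ 1.712.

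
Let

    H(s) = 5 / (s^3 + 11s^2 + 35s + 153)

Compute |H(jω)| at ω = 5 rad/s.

|H(j5)| ≈ 0.03792

Substitute s = j5: numerator = 5, denominator = -122 + j50.
|H(j5)| = |5| / |-122 + j50| = 5 / 131.85 ≈ 0.03792.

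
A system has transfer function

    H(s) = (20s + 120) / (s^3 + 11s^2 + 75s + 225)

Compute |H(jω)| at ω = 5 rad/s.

|H(j5)| ≈ 0.6127

Substitute s = j5: numerator = 120 + j100, denominator = -50 + j250.
|H(j5)| = |120 + j100| / |-50 + j250| = 156.20 / 254.95 ≈ 0.6127.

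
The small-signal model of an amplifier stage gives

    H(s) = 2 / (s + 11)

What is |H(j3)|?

Substitute s = j3: numerator = 2, denominator = 11 + j3.
|H(j3)| = |2| / |11 + j3| = 2 / 11.402 ≈ 0.1754.

|H(j3)| ≈ 0.1754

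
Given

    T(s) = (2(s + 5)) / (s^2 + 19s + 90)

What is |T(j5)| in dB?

|T(j5)|_dB ≈ -18.2 dB

Substitute s = j5: numerator = 10 + j10, denominator = 65 + j95.
|T(j5)| = |10 + j10| / |65 + j95| = 14.142 / 115.11 ≈ 0.1229.
In decibels: 20·log₁₀(0.1229) ≈ -18.2 dB.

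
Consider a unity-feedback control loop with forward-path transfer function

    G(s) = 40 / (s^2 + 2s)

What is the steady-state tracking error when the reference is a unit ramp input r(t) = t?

G(s) has one pole at the origin.
This is a Type 1 system. Kv = lim_{s→0} s·G(s) = 40/2 = 20.
e_ss = 1/Kv = 1/(20) = 1/20 ≈ 0.05000.

e_ss = 0.05000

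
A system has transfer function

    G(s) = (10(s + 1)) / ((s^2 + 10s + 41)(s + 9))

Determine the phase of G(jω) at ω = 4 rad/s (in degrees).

At s = j4: numerator = 10 + j40, denominator = 65 + j460.
∠G = ∠num − ∠den = 75.964° − (81.957°) = -5.993°.

∠G(j4) ≈ -5.993°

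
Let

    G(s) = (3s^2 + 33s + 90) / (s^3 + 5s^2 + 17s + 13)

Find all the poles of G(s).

s = -2 + 3j, -2 - 3j, -1

The poles are the roots of the denominator s^3 + 5s^2 + 17s + 13 = 0.
Trying s = -1: the polynomial evaluates to 0, so (s + 1) is a factor.
Dividing out leaves s^2 + 4s + 13 = 0.
The quadratic formula then gives s = -2 ± 3j.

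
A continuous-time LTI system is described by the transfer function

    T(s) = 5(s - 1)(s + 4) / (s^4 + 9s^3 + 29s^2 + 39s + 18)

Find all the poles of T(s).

The poles are the roots of the denominator s^4 + 9s^3 + 29s^2 + 39s + 18 = 0.
Trying s = -2: the polynomial evaluates to 0, so (s + 2) is a factor.
Dividing out leaves s^3 + 7s^2 + 15s + 9 = 0.
This factors further as (s + 1)(s + 3)^2 = 0.

s = -2, -1, -3, -3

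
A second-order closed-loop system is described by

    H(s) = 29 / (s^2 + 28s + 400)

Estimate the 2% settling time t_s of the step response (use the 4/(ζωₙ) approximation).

t_s ≈ 0.2857 s

Comparing s^2 + 28s + 400 to s^2 + 2ζωₙs + ωₙ²: ωₙ = 20 rad/s and ζ = 28/(2·20) = 0.7.
ζωₙ = 28/2 = 14, so t_s ≈ 4/(ζωₙ) = 4/14 ≈ 0.2857 s.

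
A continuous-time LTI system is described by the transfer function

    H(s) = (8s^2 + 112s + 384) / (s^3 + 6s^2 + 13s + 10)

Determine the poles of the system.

The poles are the roots of the denominator s^3 + 6s^2 + 13s + 10 = 0.
Trying s = -2: the polynomial evaluates to 0, so (s + 2) is a factor.
Dividing out leaves s^2 + 4s + 5 = 0.
The quadratic formula then gives s = -2 ± 1j.

s = -2 + j, -2 - j, -2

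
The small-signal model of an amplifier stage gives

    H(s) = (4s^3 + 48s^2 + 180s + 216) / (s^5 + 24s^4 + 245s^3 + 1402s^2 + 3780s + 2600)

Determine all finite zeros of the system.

s = -3, -6, -3

Set the numerator to zero: 4s^3 + 48s^2 + 180s + 216 = 0, i.e. 4·(s^3 + 12s^2 + 45s + 54) = 0.
Factoring: (s + 3)^2(s + 6) = 0.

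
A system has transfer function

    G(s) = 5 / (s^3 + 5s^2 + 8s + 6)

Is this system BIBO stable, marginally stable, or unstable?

stable

The denominator s^3 + 5s^2 + 8s + 6 factors as (s^2 + 2s + 2)(s + 3), giving poles at s = -1 ± j, -3.
Since all poles lie strictly in the left half-plane, the system is stable.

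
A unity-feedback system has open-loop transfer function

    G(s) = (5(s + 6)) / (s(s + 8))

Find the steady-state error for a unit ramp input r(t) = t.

e_ss = 0.2667

G(s) has one pole at the origin.
This is a Type 1 system. Kv = lim_{s→0} s·G(s) = 30/8 = 15/4.
e_ss = 1/Kv = 1/(15/4) = 4/15 ≈ 0.2667.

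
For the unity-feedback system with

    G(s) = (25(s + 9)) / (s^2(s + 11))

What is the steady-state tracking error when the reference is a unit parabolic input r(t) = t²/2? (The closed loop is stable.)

e_ss = 0.04889

G(s) has 2 poles at the origin.
This is a Type 2 system. Ka = lim_{s→0} s^2·G(s) = 225/11.
e_ss = 1/Ka = 1/(225/11) = 11/225 ≈ 0.04889.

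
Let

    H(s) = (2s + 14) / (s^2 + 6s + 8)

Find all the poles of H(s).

The poles are the roots of the denominator s^2 + 6s + 8 = 0.
Factoring: (s + 4)(s + 2) = 0, so s = -4 and s = -2.

s = -4, -2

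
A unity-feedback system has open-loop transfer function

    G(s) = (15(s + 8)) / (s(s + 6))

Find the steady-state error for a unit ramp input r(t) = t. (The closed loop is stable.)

G(s) has one pole at the origin.
This is a Type 1 system. Kv = lim_{s→0} s·G(s) = 120/6 = 20.
e_ss = 1/Kv = 1/(20) = 1/20 ≈ 0.05000.

e_ss = 0.05000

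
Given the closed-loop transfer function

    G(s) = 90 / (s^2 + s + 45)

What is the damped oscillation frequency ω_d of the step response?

ω_d ≈ 6.690 rad/s

Comparing s^2 + s + 45 to s^2 + 2ζωₙs + ωₙ²: ωₙ = √45 ≈ 6.708 rad/s and ζ = 1/(2·√45) ≈ 0.07454.
ζωₙ = 1/2 = 0.5, so ω_d = ωₙ√(1−ζ²) = √(ωₙ² − (ζωₙ)²) = √(45 − 0.5²) = √44.75 ≈ 6.690 rad/s.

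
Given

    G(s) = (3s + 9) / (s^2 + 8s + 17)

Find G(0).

G(0) = 9/17 ≈ 0.5294

Set s = 0: G(0) = (9) / (17) = 9/17.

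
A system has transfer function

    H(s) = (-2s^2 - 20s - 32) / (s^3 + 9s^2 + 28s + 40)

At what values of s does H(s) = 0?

s = -8, -2

Set the numerator to zero: -2s^2 - 20s - 32 = 0, i.e. -2·(s^2 + 10s + 16) = 0.
Factoring: (s + 8)(s + 2) = 0.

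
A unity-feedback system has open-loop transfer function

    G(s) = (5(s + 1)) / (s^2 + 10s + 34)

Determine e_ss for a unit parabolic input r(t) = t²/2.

G(s) has no poles at the origin.
This is a Type 0 system; Ka = lim_{s→0} s^2·G(s) = 0, so the steady-state error for a parabola input is infinite.

e_ss = ∞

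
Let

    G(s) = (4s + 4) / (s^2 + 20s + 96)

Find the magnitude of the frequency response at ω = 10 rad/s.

Substitute s = j10: numerator = 4 + j40, denominator = -4 + j200.
|G(j10)| = |4 + j40| / |-4 + j200| = 40.200 / 200.04 ≈ 0.2010.

|G(j10)| ≈ 0.2010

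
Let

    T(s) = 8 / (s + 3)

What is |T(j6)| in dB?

|T(j6)|_dB ≈ 1.53 dB

Substitute s = j6: numerator = 8, denominator = 3 + j6.
|T(j6)| = |8| / |3 + j6| = 8 / 6.7082 ≈ 1.193.
In decibels: 20·log₁₀(1.193) ≈ 1.53 dB.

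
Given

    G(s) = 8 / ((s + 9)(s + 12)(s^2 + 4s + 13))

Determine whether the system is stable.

The poles can be read from the denominator factors: s = -9, -12, -2 ± 3j.
Since all poles lie strictly in the left half-plane, the system is stable.

stable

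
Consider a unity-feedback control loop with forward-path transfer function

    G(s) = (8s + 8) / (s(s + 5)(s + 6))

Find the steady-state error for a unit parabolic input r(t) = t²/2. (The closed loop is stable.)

e_ss = ∞

G(s) has one pole at the origin.
This is a Type 1 system; Ka = lim_{s→0} s^2·G(s) = 0, so the steady-state error for a parabola input is infinite.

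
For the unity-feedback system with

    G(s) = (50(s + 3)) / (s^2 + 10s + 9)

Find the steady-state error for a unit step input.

e_ss = 0.05660

G(s) has no poles at the origin.
This is a Type 0 system. Kp = lim_{s→0} G(s) = 150/9 = 50/3.
e_ss = 1/(1 + Kp) = 1/(1 + 50/3) = 3/53 ≈ 0.05660.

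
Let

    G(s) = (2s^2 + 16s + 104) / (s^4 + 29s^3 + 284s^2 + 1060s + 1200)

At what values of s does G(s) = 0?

s = -4 + 6j, -4 - 6j

Set the numerator to zero: 2s^2 + 16s + 104 = 0, i.e. 2·(s^2 + 8s + 52) = 0.
Factoring: (s^2 + 8s + 52) = 0.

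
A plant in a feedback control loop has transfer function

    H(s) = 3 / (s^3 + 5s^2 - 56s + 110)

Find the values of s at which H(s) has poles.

The poles are the roots of the denominator s^3 + 5s^2 - 56s + 110 = 0.
Trying s = -11: the polynomial evaluates to 0, so (s + 11) is a factor.
Dividing out leaves s^2 - 6s + 10 = 0.
The quadratic formula then gives s = 3 ± 1j.

s = 3 + j, 3 - j, -11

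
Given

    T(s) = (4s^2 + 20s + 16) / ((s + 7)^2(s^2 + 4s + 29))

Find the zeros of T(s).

s = -1, -4

Set the numerator to zero: 4s^2 + 20s + 16 = 0, i.e. 4·(s^2 + 5s + 4) = 0.
Factoring: (s + 1)(s + 4) = 0.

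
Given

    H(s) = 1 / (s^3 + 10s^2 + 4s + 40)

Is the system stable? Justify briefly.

marginally stable

The denominator s^3 + 10s^2 + 4s + 40 factors as (s^2 + 4)(s + 10), giving poles at s = ±2j, -10.
Since the simple pole(s) at s = ±2j lie on the jω-axis with none in the right half-plane, the system is marginally stable.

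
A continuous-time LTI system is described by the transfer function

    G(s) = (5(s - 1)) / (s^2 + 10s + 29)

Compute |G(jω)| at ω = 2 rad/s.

Substitute s = j2: numerator = -5 + j10, denominator = 25 + j20.
|G(j2)| = |-5 + j10| / |25 + j20| = 11.180 / 32.016 ≈ 0.3492.

|G(j2)| ≈ 0.3492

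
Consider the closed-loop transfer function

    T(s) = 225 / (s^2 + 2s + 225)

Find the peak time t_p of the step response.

Comparing s^2 + 2s + 225 to s^2 + 2ζωₙs + ωₙ²: ωₙ = 15 rad/s and ζ = 2/(2·15) ≈ 0.06667.
ζωₙ = 2/2 = 1, so ω_d = ωₙ√(1−ζ²) = √(ωₙ² − (ζωₙ)²) = √(225 − 1²) = √224 ≈ 14.97 rad/s.
t_p = π/ω_d = π/14.97 ≈ 0.2099 s.

t_p ≈ 0.2099 s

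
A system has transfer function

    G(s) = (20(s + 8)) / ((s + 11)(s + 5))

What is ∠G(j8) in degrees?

∠G(j8) ≈ -49.02°

At s = j8: numerator = 160 + j160, denominator = -9 + j128.
∠G = ∠num − ∠den = 45° − (94.022°) = -49.02°.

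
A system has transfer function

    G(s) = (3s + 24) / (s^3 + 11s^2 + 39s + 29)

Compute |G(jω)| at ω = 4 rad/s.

|G(j4)| ≈ 0.1547

Substitute s = j4: numerator = 24 + j12, denominator = -147 + j92.
|G(j4)| = |24 + j12| / |-147 + j92| = 26.833 / 173.42 ≈ 0.1547.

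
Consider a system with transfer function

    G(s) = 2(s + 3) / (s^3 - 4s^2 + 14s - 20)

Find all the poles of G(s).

The poles are the roots of the denominator s^3 - 4s^2 + 14s - 20 = 0.
Trying s = 2: the polynomial evaluates to 0, so (s - 2) is a factor.
Dividing out leaves s^2 - 2s + 10 = 0.
The quadratic formula then gives s = 1 ± 3j.

s = 1 ± 3j, 2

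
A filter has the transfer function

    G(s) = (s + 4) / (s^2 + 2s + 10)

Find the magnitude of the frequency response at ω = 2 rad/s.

Substitute s = j2: numerator = 4 + j2, denominator = 6 + j4.
|G(j2)| = |4 + j2| / |6 + j4| = 4.4721 / 7.2111 ≈ 0.6202.

|G(j2)| ≈ 0.6202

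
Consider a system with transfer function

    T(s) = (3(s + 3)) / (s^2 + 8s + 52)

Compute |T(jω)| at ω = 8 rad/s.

Substitute s = j8: numerator = 9 + j24, denominator = -12 + j64.
|T(j8)| = |9 + j24| / |-12 + j64| = 25.632 / 65.115 ≈ 0.3936.

|T(j8)| ≈ 0.3936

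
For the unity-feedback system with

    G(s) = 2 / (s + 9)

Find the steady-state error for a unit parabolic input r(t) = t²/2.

e_ss = ∞

G(s) has no poles at the origin.
This is a Type 0 system; Ka = lim_{s→0} s^2·G(s) = 0, so the steady-state error for a parabola input is infinite.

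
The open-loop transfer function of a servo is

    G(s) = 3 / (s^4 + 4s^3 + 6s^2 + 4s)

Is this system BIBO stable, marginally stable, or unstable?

The denominator s^4 + 4s^3 + 6s^2 + 4s factors as s(s + 2)(s^2 + 2s + 2), giving poles at s = 0, -2, -1 + j, -1 - j.
Since the simple pole(s) at s = 0 lie on the jω-axis with none in the right half-plane, the system is marginally stable.

marginally stable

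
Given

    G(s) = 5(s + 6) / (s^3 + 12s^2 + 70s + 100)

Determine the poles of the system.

s = -5 ± 5j, -2

The poles are the roots of the denominator s^3 + 12s^2 + 70s + 100 = 0.
Trying s = -2: the polynomial evaluates to 0, so (s + 2) is a factor.
Dividing out leaves s^2 + 10s + 50 = 0.
The quadratic formula then gives s = -5 ± 5j.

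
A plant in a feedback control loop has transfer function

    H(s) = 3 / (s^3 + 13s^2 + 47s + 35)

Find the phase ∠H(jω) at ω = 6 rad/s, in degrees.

∠H(j6) ≈ -171.3°

At s = j6: numerator = 3, denominator = -433 + j66.
∠H = ∠num − ∠den = 0° − (171.33°) = -171.3°.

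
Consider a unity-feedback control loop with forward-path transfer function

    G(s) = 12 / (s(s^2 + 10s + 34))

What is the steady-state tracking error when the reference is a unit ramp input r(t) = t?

G(s) has one pole at the origin.
This is a Type 1 system. Kv = lim_{s→0} s·G(s) = 12/34 = 6/17.
e_ss = 1/Kv = 1/(6/17) = 17/6 ≈ 2.833.

e_ss = 2.833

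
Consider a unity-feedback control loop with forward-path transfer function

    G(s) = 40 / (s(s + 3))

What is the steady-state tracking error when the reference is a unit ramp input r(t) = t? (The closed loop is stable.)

G(s) has one pole at the origin.
This is a Type 1 system. Kv = lim_{s→0} s·G(s) = 40/3.
e_ss = 1/Kv = 1/(40/3) = 3/40 ≈ 0.07500.

e_ss = 0.07500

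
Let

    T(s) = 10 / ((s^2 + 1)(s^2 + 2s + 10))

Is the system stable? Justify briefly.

marginally stable

The poles can be read from the denominator factors: s = ±j, -1 ± 3j.
Since the simple pole(s) at s = j, -j lie on the jω-axis with none in the right half-plane, the system is marginally stable.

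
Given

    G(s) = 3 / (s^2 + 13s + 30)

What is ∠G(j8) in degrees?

∠G(j8) ≈ -108.1°

At s = j8: numerator = 3, denominator = -34 + j104.
∠G = ∠num − ∠den = 0° − (108.10°) = -108.1°.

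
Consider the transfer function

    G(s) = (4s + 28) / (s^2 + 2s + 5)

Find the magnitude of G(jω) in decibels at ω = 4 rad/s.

|G(j4)|_dB ≈ 7.50 dB

Substitute s = j4: numerator = 28 + j16, denominator = -11 + j8.
|G(j4)| = |28 + j16| / |-11 + j8| = 32.249 / 13.601 ≈ 2.371.
In decibels: 20·log₁₀(2.371) ≈ 7.50 dB.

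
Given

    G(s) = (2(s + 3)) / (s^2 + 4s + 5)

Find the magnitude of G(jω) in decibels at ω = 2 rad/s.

Substitute s = j2: numerator = 6 + j4, denominator = 1 + j8.
|G(j2)| = |6 + j4| / |1 + j8| = 7.2111 / 8.0623 ≈ 0.8944.
In decibels: 20·log₁₀(0.8944) ≈ -0.969 dB.

|G(j2)|_dB ≈ -0.969 dB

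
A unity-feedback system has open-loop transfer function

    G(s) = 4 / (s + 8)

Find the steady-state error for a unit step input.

G(s) has no poles at the origin.
This is a Type 0 system. Kp = lim_{s→0} G(s) = 4/8 = 1/2.
e_ss = 1/(1 + Kp) = 1/(1 + 1/2) = 2/3 ≈ 0.6667.

e_ss = 0.6667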